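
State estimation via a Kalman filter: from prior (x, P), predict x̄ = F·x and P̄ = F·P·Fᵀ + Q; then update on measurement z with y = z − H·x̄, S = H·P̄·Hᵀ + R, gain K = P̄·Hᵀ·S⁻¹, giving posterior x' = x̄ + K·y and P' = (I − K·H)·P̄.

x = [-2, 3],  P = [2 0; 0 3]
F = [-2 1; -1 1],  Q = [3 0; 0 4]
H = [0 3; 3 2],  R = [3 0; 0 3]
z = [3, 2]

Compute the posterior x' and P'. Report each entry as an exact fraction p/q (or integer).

x̄ = F·x = [7, 5]
P̄ = F·P·Fᵀ + Q = [14 7; 7 9]
y = z − H·x̄ = [-12, -29]
S = H·P̄·Hᵀ + R = [84 117; 117 249]
K = P̄·Hᵀ·S⁻¹ = [-147/803 749/2409; 240/803 13/803]
x' = x̄ + K·y = [434/2409, 758/803]
P' = (I − K·H)·P̄ = [1043/2409 -147/803; -147/803 240/803]

x' = [434/2409, 758/803]
P' = [1043/2409 -147/803; -147/803 240/803]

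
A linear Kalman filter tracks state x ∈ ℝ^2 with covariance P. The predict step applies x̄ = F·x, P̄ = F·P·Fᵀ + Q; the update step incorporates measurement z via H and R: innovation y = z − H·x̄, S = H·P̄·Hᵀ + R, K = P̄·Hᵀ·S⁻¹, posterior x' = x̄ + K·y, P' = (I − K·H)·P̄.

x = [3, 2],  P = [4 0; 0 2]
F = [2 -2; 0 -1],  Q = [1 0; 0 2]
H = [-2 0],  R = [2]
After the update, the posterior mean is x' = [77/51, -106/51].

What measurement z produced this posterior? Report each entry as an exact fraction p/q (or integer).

x̄ = F·x = [2, -2]
P̄ = F·P·Fᵀ + Q = [25 4; 4 4]
S = H·P̄·Hᵀ + R = [102]
K = P̄·Hᵀ·S⁻¹ = [-25/51; -4/51]
x' − x̄ = [-25/51, -4/51] = K·y
y = (KᵀK)⁻¹·Kᵀ·(x' − x̄) = [1]
z = y + H·x̄ = [1] + [-4] = [-3]

z = [-3]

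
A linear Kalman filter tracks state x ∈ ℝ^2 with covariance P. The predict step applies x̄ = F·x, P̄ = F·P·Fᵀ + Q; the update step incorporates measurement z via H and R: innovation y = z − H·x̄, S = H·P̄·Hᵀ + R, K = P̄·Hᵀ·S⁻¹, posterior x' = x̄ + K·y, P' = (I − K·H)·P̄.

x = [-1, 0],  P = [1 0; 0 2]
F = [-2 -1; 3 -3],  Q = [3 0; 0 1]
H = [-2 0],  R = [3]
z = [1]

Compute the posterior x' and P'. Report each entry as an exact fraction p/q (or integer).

x' = [-4/13, -3]
P' = [9/13 0; 0 28]

x̄ = F·x = [2, -3]
P̄ = F·P·Fᵀ + Q = [9 0; 0 28]
y = z − H·x̄ = [5]
S = H·P̄·Hᵀ + R = [39]
K = P̄·Hᵀ·S⁻¹ = [-6/13; 0]
x' = x̄ + K·y = [-4/13, -3]
P' = (I − K·H)·P̄ = [9/13 0; 0 28]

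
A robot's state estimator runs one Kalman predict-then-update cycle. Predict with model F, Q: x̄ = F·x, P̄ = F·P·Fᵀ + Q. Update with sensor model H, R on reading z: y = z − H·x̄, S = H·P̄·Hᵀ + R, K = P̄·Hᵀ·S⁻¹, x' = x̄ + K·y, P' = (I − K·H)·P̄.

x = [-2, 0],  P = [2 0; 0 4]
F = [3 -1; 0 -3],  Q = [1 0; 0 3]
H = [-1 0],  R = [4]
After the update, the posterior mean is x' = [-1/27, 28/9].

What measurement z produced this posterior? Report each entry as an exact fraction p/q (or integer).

x̄ = F·x = [-6, 0]
P̄ = F·P·Fᵀ + Q = [23 12; 12 39]
S = H·P̄·Hᵀ + R = [27]
K = P̄·Hᵀ·S⁻¹ = [-23/27; -4/9]
x' − x̄ = [161/27, 28/9] = K·y
y = (KᵀK)⁻¹·Kᵀ·(x' − x̄) = [-7]
z = y + H·x̄ = [-7] + [6] = [-1]

z = [-1]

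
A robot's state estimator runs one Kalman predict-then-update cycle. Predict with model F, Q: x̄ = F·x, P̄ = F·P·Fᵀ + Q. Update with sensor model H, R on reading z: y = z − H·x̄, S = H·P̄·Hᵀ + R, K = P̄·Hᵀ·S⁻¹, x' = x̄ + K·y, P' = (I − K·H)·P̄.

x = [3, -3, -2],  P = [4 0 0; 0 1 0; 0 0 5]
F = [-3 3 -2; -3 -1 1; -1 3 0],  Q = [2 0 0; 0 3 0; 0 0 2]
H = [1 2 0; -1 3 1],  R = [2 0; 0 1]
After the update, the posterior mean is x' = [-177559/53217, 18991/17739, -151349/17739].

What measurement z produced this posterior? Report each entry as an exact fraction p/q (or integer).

z = [-1, -2]

x̄ = F·x = [-14, -8, -12]
P̄ = F·P·Fᵀ + Q = [67 23 21; 23 45 9; 21 9 15]
S = H·P̄·Hᵀ + R = [341 265; 265 362]
K = P̄·Hᵀ·S⁻¹ = [34811/53217 -22102/53217; 2947/17739 3772/17739; 2851/17739 -1058/17739]
x' − x̄ = [567479/53217, 160903/17739, 61519/17739] = K·y
y = (KᵀK)⁻¹·Kᵀ·(x' − x̄) = [29, 20]
z = y + H·x̄ = [29, 20] + [-30, -22] = [-1, -2]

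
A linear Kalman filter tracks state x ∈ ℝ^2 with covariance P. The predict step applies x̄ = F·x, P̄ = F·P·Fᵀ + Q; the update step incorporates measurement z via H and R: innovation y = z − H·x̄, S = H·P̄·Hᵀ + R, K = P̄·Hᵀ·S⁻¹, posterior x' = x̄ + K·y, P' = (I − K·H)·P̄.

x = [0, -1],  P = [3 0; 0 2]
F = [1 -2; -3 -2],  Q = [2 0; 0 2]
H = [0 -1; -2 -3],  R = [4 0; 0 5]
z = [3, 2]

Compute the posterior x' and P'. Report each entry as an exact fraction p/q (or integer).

x' = [9035/3617, -8523/3617]
P' = [19940/3617 -11540/3617; -11540/3617 8420/3617]

x̄ = F·x = [2, 2]
P̄ = F·P·Fᵀ + Q = [13 -1; -1 37]
y = z − H·x̄ = [5, 12]
S = H·P̄·Hᵀ + R = [41 109; 109 378]
K = P̄·Hᵀ·S⁻¹ = [2885/3617 -1052/3617; -2105/3617 -436/3617]
x' = x̄ + K·y = [9035/3617, -8523/3617]
P' = (I − K·H)·P̄ = [19940/3617 -11540/3617; -11540/3617 8420/3617]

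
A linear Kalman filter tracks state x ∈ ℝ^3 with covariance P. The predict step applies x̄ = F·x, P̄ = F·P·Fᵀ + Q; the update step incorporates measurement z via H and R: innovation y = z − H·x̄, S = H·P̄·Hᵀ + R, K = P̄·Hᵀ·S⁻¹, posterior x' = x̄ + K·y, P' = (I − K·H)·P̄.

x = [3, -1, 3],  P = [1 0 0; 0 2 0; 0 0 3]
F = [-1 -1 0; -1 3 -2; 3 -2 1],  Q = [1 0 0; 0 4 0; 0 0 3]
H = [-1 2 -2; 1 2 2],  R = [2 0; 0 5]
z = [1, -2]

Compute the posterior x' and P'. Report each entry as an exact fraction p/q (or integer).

x' = [-39926/11455, -2561/22910, 28977/22910]
P' = [37644/11455 -863/11455 -19309/11455; -863/11455 9387/22910 4501/22910; -19309/11455 4501/22910 29083/22910]

x̄ = F·x = [-2, -12, 14]
P̄ = F·P·Fᵀ + Q = [4 -5 1; -5 35 -21; 1 -21 23]
y = z − H·x̄ = [51, -4]
S = H·P̄·Hᵀ + R = [430 40; 40 57]
K = P̄·Hᵀ·S⁻¹ = [-376/11455 -108/2291; 5749/22910 521/2291; -5273/22910 571/2291]
x' = x̄ + K·y = [-39926/11455, -2561/22910, 28977/22910]
P' = (I − K·H)·P̄ = [37644/11455 -863/11455 -19309/11455; -863/11455 9387/22910 4501/22910; -19309/11455 4501/22910 29083/22910]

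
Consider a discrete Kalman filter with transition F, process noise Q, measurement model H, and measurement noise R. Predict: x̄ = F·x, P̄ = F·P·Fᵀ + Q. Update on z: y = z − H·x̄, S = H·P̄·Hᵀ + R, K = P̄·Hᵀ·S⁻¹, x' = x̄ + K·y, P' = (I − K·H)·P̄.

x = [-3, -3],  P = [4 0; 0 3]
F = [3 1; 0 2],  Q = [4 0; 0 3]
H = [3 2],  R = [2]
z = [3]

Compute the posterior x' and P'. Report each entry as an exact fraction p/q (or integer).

x̄ = F·x = [-12, -6]
P̄ = F·P·Fᵀ + Q = [43 6; 6 15]
y = z − H·x̄ = [51]
S = H·P̄·Hᵀ + R = [521]
K = P̄·Hᵀ·S⁻¹ = [141/521; 48/521]
x' = x̄ + K·y = [939/521, -678/521]
P' = (I − K·H)·P̄ = [2522/521 -3642/521; -3642/521 5511/521]

x' = [939/521, -678/521]
P' = [2522/521 -3642/521; -3642/521 5511/521]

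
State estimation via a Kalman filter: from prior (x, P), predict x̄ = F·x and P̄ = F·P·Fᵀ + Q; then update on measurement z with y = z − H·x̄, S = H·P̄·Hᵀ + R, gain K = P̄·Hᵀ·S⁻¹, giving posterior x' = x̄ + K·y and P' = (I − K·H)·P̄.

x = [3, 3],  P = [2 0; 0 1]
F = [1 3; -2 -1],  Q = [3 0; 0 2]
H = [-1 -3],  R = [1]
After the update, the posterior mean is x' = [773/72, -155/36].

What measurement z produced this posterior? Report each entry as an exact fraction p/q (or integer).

z = [2]

x̄ = F·x = [12, -9]
P̄ = F·P·Fᵀ + Q = [14 -7; -7 11]
S = H·P̄·Hᵀ + R = [72]
K = P̄·Hᵀ·S⁻¹ = [7/72; -13/36]
x' − x̄ = [-91/72, 169/36] = K·y
y = (KᵀK)⁻¹·Kᵀ·(x' − x̄) = [-13]
z = y + H·x̄ = [-13] + [15] = [2]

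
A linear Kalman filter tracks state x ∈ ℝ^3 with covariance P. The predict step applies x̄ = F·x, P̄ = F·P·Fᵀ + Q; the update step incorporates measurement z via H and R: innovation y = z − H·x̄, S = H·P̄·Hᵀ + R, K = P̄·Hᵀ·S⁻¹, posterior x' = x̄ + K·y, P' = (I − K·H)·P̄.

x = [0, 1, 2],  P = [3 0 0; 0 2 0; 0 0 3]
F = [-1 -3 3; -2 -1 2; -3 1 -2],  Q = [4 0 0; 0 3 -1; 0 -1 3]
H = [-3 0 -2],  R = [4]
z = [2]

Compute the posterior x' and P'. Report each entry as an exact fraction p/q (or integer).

x' = [43/26, 77/39, -1619/468]
P' = [235/13 54/13 -691/26; 54/13 121/13 -227/39; -691/26 -227/39 18743/468]

x̄ = F·x = [3, 3, -3]
P̄ = F·P·Fᵀ + Q = [52 30 -15; 30 29 3; -15 3 44]
y = z − H·x̄ = [5]
S = H·P̄·Hᵀ + R = [468]
K = P̄·Hᵀ·S⁻¹ = [-7/26; -8/39; -43/468]
x' = x̄ + K·y = [43/26, 77/39, -1619/468]
P' = (I − K·H)·P̄ = [235/13 54/13 -691/26; 54/13 121/13 -227/39; -691/26 -227/39 18743/468]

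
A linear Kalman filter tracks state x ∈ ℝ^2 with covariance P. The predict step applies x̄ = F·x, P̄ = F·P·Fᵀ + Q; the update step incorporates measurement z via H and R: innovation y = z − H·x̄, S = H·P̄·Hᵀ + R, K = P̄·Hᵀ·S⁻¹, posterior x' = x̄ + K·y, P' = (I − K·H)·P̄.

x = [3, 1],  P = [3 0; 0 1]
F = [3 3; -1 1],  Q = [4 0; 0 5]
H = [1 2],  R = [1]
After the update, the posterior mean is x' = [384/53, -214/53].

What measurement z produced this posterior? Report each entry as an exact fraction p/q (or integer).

x̄ = F·x = [12, -2]
P̄ = F·P·Fᵀ + Q = [40 -6; -6 9]
S = H·P̄·Hᵀ + R = [53]
K = P̄·Hᵀ·S⁻¹ = [28/53; 12/53]
x' − x̄ = [-252/53, -108/53] = K·y
y = (KᵀK)⁻¹·Kᵀ·(x' − x̄) = [-9]
z = y + H·x̄ = [-9] + [8] = [-1]

z = [-1]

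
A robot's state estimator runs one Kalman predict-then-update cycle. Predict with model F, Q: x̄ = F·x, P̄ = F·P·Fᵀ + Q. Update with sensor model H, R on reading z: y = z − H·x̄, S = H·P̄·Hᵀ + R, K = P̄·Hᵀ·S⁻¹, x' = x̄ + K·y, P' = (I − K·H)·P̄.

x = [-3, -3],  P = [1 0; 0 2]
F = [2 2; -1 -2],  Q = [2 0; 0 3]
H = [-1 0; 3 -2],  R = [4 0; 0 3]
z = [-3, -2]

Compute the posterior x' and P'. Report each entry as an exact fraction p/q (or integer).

x̄ = F·x = [-12, 9]
P̄ = F·P·Fᵀ + Q = [14 -10; -10 12]
y = z − H·x̄ = [-15, 52]
S = H·P̄·Hᵀ + R = [18 -62; -62 297]
K = P̄·Hᵀ·S⁻¹ = [-157/751 124/751; -189/751 -176/751]
x' = x̄ + K·y = [-209/751, 442/751]
P' = (I − K·H)·P̄ = [628/751 756/751; 756/751 1398/751]

x' = [-209/751, 442/751]
P' = [628/751 756/751; 756/751 1398/751]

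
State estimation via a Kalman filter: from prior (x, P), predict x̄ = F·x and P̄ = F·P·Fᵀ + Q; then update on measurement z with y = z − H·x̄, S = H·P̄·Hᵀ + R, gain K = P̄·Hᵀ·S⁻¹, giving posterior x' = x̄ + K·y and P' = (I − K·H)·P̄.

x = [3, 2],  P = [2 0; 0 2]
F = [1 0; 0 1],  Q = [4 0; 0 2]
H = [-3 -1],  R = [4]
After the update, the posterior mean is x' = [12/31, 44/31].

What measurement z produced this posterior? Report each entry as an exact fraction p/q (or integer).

z = [-2]

x̄ = F·x = [3, 2]
P̄ = F·P·Fᵀ + Q = [6 0; 0 4]
S = H·P̄·Hᵀ + R = [62]
K = P̄·Hᵀ·S⁻¹ = [-9/31; -2/31]
x' − x̄ = [-81/31, -18/31] = K·y
y = (KᵀK)⁻¹·Kᵀ·(x' − x̄) = [9]
z = y + H·x̄ = [9] + [-11] = [-2]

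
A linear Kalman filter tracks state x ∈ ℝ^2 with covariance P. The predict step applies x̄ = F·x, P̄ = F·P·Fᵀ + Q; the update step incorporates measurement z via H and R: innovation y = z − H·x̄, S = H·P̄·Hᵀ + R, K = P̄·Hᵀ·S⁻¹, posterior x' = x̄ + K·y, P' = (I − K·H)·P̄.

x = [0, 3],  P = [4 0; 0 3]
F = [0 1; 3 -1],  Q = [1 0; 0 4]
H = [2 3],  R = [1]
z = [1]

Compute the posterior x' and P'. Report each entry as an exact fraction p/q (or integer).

x̄ = F·x = [3, -3]
P̄ = F·P·Fᵀ + Q = [4 -3; -3 43]
y = z − H·x̄ = [4]
S = H·P̄·Hᵀ + R = [368]
K = P̄·Hᵀ·S⁻¹ = [-1/368; 123/368]
x' = x̄ + K·y = [275/92, -153/92]
P' = (I − K·H)·P̄ = [1471/368 -981/368; -981/368 695/368]

x' = [275/92, -153/92]
P' = [1471/368 -981/368; -981/368 695/368]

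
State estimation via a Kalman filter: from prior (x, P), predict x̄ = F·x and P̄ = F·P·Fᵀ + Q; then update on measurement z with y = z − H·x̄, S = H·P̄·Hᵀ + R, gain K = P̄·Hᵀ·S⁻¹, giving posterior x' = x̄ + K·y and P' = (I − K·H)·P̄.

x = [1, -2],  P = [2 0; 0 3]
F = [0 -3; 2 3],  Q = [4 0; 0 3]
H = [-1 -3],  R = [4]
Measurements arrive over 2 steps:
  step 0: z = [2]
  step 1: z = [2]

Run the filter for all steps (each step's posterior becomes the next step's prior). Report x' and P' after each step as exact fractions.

step 0: x̄ = F·x = [6, -4]
step 0: P̄ = F·P·Fᵀ + Q = [31 -27; -27 38]
step 0: y = z − H·x̄ = [-4]
step 0: S = H·P̄·Hᵀ + R = [215]
step 0: K = P̄·Hᵀ·S⁻¹ = [10/43; -87/215]
step 0: x' = x̄ + K·y = [218/43, -512/215]
step 0: P' = (I − K·H)·P̄ = [833/43 -291/43; -291/43 601/215]
step 1: x̄ = F·x = [1536/215, 644/215]
step 1: P̄ = F·P·Fᵀ + Q = [6269/215 3321/215; 3321/215 5254/215]
step 1: y = z − H·x̄ = [3898/215]
step 1: S = H·P̄·Hᵀ + R = [74341/215]
step 1: K = P̄·Hᵀ·S⁻¹ = [-16232/74341; -19083/74341]
step 1: x' = x̄ + K·y = [236816/74341, -123302/74341]
step 1: P' = (I − K·H)·P̄ = [942167/74341 -292413/74341; -292413/74341 122915/74341]

step 0: x' = [218/43, -512/215], P' = [833/43 -291/43; -291/43 601/215]
step 1: x' = [236816/74341, -123302/74341], P' = [942167/74341 -292413/74341; -292413/74341 122915/74341]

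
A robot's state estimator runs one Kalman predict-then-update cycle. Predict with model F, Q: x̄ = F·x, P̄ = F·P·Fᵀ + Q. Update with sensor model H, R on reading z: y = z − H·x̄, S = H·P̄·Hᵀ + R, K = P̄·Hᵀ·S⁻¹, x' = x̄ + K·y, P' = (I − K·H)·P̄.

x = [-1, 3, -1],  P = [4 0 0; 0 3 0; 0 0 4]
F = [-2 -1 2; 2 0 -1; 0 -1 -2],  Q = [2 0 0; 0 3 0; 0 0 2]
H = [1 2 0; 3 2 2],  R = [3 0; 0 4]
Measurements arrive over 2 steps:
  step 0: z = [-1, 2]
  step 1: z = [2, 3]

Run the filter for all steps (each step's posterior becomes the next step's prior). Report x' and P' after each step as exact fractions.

step 0: x' = [920/4499, -3125/4499, 5300/4499], P' = [87248/4499 -46762/4499 -81072/4499; -46762/4499 28025/4499 40650/4499; -81072/4499 40650/4499 82224/4499]
step 1: x' = [40013619/29713441, 9275116/29713441, -24201957/29713441], P' = [688541616/29713441 -406394958/29713441 -584113000/29713441; -406394958/29713441 255862131/29713441 333316706/29713441; -584113000/29713441 333316706/29713441 526960944/29713441]

step 0: x̄ = F·x = [-3, -1, -1]
step 0: P̄ = F·P·Fᵀ + Q = [37 -24 -13; -24 23 8; -13 8 21]
step 0: y = z − H·x̄ = [4, 15]
step 0: S = H·P̄·Hᵀ + R = [36 17; 17 133]
step 0: K = P̄·Hᵀ·S⁻¹ = [-2092/4499 1519/4499; 3096/4499 -734/4499; 76/4499 633/4499]
step 0: x' = x̄ + K·y = [920/4499, -3125/4499, 5300/4499]
step 0: P' = (I − K·H)·P̄ = [87248/4499 -46762/4499 -81072/4499; -46762/4499 28025/4499 40650/4499; -81072/4499 40650/4499 82224/4499]
step 1: x̄ = F·x = [11885/4499, -3460/4499, -7475/4499]
step 1: P̄ = F·P·Fᵀ + Q = [1013839/4499 -865698/4499 -718683/4499; -865698/4499 769001/4499 622910/4499; -718683/4499 622910/4499 528519/4499]
step 1: y = z − H·x̄ = [4033/4499, -288/4499]
step 1: S = H·P̄·Hᵀ + R = [640548/4499 246211/4499; 246211/4499 303335/4499]
step 1: K = P̄·Hᵀ·S⁻¹ = [-41416100/29713441 21152233/29713441; 35109768/29713441 -10206800/29713441; 27506804/29713441 -7945925/29713441]
step 1: x' = x̄ + K·y = [40013619/29713441, 9275116/29713441, -24201957/29713441]
step 1: P' = (I − K·H)·P̄ = [688541616/29713441 -406394958/29713441 -584113000/29713441; -406394958/29713441 255862131/29713441 333316706/29713441; -584113000/29713441 333316706/29713441 526960944/29713441]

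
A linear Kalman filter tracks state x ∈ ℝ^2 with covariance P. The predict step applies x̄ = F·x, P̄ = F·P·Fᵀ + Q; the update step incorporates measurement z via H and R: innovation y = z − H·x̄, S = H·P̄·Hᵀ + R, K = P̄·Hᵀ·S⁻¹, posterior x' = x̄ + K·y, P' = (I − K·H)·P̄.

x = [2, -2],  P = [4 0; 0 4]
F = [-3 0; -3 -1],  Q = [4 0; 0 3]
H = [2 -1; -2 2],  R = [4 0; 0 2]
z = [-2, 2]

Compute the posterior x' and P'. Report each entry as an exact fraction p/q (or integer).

x' = [-54/37, -18/37]
P' = [3976/999 4384/999; 4384/999 5260/999]

x̄ = F·x = [-6, -4]
P̄ = F·P·Fᵀ + Q = [40 36; 36 43]
y = z − H·x̄ = [6, -2]
S = H·P̄·Hᵀ + R = [63 -30; -30 46]
K = P̄·Hᵀ·S⁻¹ = [892/999 136/333; 877/999 292/333]
x' = x̄ + K·y = [-54/37, -18/37]
P' = (I − K·H)·P̄ = [3976/999 4384/999; 4384/999 5260/999]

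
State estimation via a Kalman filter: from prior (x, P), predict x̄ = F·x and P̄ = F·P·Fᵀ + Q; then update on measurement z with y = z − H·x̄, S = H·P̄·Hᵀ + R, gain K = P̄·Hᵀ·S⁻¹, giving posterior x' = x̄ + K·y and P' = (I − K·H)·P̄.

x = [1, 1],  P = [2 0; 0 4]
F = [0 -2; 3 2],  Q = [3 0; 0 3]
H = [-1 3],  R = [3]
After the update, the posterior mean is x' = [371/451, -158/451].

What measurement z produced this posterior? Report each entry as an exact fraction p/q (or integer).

z = [-2]

x̄ = F·x = [-2, 5]
P̄ = F·P·Fᵀ + Q = [19 -16; -16 37]
S = H·P̄·Hᵀ + R = [451]
K = P̄·Hᵀ·S⁻¹ = [-67/451; 127/451]
x' − x̄ = [1273/451, -2413/451] = K·y
y = (KᵀK)⁻¹·Kᵀ·(x' − x̄) = [-19]
z = y + H·x̄ = [-19] + [17] = [-2]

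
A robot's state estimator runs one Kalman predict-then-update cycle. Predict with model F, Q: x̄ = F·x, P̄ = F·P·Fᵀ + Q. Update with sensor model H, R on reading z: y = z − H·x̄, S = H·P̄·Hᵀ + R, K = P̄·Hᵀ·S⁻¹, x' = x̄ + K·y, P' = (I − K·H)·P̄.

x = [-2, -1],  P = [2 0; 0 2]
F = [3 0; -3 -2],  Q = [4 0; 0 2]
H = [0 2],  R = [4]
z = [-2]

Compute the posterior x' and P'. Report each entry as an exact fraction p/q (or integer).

x̄ = F·x = [-6, 8]
P̄ = F·P·Fᵀ + Q = [22 -18; -18 28]
y = z − H·x̄ = [-18]
S = H·P̄·Hᵀ + R = [116]
K = P̄·Hᵀ·S⁻¹ = [-9/29; 14/29]
x' = x̄ + K·y = [-12/29, -20/29]
P' = (I − K·H)·P̄ = [314/29 -18/29; -18/29 28/29]

x' = [-12/29, -20/29]
P' = [314/29 -18/29; -18/29 28/29]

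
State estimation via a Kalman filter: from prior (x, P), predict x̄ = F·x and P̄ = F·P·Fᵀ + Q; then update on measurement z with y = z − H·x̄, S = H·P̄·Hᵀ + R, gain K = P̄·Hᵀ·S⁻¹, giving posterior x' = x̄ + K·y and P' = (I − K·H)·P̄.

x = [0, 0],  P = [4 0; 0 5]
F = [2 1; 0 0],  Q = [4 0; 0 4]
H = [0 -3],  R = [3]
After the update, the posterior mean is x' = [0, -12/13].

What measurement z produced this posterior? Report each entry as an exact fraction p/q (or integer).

x̄ = F·x = [0, 0]
P̄ = F·P·Fᵀ + Q = [25 0; 0 4]
S = H·P̄·Hᵀ + R = [39]
K = P̄·Hᵀ·S⁻¹ = [0; -4/13]
x' − x̄ = [0, -12/13] = K·y
y = (KᵀK)⁻¹·Kᵀ·(x' − x̄) = [3]
z = y + H·x̄ = [3] + [0] = [3]

z = [3]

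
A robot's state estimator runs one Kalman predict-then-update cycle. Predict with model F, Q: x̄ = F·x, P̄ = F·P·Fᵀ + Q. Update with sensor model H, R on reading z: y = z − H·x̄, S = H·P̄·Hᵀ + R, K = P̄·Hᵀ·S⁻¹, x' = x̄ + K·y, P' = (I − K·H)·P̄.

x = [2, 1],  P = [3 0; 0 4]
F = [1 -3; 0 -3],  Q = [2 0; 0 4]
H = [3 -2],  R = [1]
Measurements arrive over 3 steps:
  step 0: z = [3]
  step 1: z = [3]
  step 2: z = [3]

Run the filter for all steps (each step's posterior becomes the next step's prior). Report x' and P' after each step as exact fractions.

step 0: x̄ = F·x = [-1, -3]
step 0: P̄ = F·P·Fᵀ + Q = [41 36; 36 40]
step 0: y = z − H·x̄ = [0]
step 0: S = H·P̄·Hᵀ + R = [98]
step 0: K = P̄·Hᵀ·S⁻¹ = [51/98; 2/7]
step 0: x' = x̄ + K·y = [-1, -3]
step 0: P' = (I − K·H)·P̄ = [1417/98 150/7; 150/7 32]
step 1: x̄ = F·x = [8, 9]
step 1: P̄ = F·P·Fᵀ + Q = [17237/98 1566/7; 1566/7 292]
step 1: y = z − H·x̄ = [-3]
step 1: S = H·P̄·Hᵀ + R = [6607/98]
step 1: K = P̄·Hᵀ·S⁻¹ = [7863/6607; 8540/6607]
step 1: x' = x̄ + K·y = [29267/6607, 33843/6607]
step 1: P' = (I − K·H)·P̄ = [531205/6607 792876/6607; 792876/6607 1185044/6607]
step 2: x̄ = F·x = [-72262/6607, -101529/6607]
step 2: P̄ = F·P·Fᵀ + Q = [6452559/6607 8286768/6607; 8286768/6607 10691824/6607]
step 2: y = z − H·x̄ = [33549/6607]
step 2: S = H·P̄·Hᵀ + R = [1405718/6607]
step 2: K = P̄·Hᵀ·S⁻¹ = [2784141/1405718; 1738328/702859]
step 2: x' = x̄ + K·y = [-1237301/1405718, -1973877/702859]
step 2: P' = (I − K·H)·P̄ = [199642383/1405718 149035752/702859; 149035752/702859 222684464/702859]

step 0: x' = [-1, -3], P' = [1417/98 150/7; 150/7 32]
step 1: x' = [29267/6607, 33843/6607], P' = [531205/6607 792876/6607; 792876/6607 1185044/6607]
step 2: x' = [-1237301/1405718, -1973877/702859], P' = [199642383/1405718 149035752/702859; 149035752/702859 222684464/702859]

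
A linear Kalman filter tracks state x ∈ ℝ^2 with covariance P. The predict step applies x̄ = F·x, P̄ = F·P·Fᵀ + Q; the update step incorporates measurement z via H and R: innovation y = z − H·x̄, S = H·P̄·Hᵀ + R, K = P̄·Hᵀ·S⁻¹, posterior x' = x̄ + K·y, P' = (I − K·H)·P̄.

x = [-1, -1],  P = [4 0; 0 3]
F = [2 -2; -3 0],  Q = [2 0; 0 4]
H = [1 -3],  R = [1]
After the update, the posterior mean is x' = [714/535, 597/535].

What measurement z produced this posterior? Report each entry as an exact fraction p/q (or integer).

x̄ = F·x = [0, 3]
P̄ = F·P·Fᵀ + Q = [30 -24; -24 40]
S = H·P̄·Hᵀ + R = [535]
K = P̄·Hᵀ·S⁻¹ = [102/535; -144/535]
x' − x̄ = [714/535, -1008/535] = K·y
y = (KᵀK)⁻¹·Kᵀ·(x' − x̄) = [7]
z = y + H·x̄ = [7] + [-9] = [-2]

z = [-2]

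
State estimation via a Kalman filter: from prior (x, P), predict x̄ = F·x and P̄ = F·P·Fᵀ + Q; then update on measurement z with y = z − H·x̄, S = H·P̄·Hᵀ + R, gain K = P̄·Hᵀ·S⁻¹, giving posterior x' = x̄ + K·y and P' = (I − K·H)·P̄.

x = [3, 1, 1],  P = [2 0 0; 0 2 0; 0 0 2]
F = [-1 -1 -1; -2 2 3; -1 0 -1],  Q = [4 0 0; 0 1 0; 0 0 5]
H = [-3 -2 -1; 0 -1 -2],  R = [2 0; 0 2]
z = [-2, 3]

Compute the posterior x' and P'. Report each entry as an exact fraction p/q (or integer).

x̄ = F·x = [-5, -1, -4]
P̄ = F·P·Fᵀ + Q = [10 -6 4; -6 35 -2; 4 -2 9]
y = z − H·x̄ = [-23, -6]
S = H·P̄·Hᵀ + R = [185 84; 84 65]
K = P̄·Hᵀ·S⁻¹ = [-1262/4969 1478/4969; -646/4969 -1535/4969; 239/4969 -1532/4969]
x' = x̄ + K·y = [-4687/4969, 19099/4969, -16181/4969]
P' = (I − K·H)·P̄ = [24882/4969 -47096/4969 22070/4969; -47096/4969 94030/4969 -45480/4969; 22070/4969 -45480/4969 24272/4969]

x' = [-4687/4969, 19099/4969, -16181/4969]
P' = [24882/4969 -47096/4969 22070/4969; -47096/4969 94030/4969 -45480/4969; 22070/4969 -45480/4969 24272/4969]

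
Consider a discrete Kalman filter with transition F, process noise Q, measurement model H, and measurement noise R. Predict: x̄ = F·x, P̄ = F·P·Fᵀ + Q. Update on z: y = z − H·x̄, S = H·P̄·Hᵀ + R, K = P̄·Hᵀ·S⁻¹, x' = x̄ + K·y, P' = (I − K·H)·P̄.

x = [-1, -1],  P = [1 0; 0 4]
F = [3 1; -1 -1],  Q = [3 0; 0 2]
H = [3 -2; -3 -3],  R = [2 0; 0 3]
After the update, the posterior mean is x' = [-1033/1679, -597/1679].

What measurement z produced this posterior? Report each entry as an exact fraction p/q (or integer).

z = [-1, 3]

x̄ = F·x = [-4, 2]
P̄ = F·P·Fᵀ + Q = [16 -7; -7 7]
S = H·P̄·Hᵀ + R = [258 -81; -81 84]
K = P̄·Hᵀ·S⁻¹ = [1007/5037 -216/1679; -980/5037 -315/1679]
x' − x̄ = [5683/1679, -3955/1679] = K·y
y = (KᵀK)⁻¹·Kᵀ·(x' − x̄) = [15, -3]
z = y + H·x̄ = [15, -3] + [-16, 6] = [-1, 3]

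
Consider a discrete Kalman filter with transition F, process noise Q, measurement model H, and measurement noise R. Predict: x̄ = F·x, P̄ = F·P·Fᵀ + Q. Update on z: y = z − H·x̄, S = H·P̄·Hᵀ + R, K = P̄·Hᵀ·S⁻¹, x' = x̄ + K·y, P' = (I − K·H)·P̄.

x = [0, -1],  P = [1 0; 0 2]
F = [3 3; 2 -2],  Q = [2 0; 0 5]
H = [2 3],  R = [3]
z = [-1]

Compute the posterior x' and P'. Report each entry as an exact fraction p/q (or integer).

x' = [-16/5, 361/200]
P' = [21 -69/5; -69/5 1879/200]

x̄ = F·x = [-3, 2]
P̄ = F·P·Fᵀ + Q = [29 -6; -6 17]
y = z − H·x̄ = [-1]
S = H·P̄·Hᵀ + R = [200]
K = P̄·Hᵀ·S⁻¹ = [1/5; 39/200]
x' = x̄ + K·y = [-16/5, 361/200]
P' = (I − K·H)·P̄ = [21 -69/5; -69/5 1879/200]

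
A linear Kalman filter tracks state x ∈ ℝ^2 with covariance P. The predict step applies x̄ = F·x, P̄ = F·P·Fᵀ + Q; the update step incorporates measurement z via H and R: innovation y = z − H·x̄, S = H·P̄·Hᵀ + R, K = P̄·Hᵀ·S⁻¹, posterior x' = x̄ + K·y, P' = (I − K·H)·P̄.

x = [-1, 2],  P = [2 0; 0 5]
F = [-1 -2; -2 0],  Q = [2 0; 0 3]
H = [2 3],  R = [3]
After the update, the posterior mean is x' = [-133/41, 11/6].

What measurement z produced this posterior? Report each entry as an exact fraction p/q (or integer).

z = [-1]

x̄ = F·x = [-3, 2]
P̄ = F·P·Fᵀ + Q = [24 4; 4 11]
S = H·P̄·Hᵀ + R = [246]
K = P̄·Hᵀ·S⁻¹ = [10/41; 1/6]
x' − x̄ = [-10/41, -1/6] = K·y
y = (KᵀK)⁻¹·Kᵀ·(x' − x̄) = [-1]
z = y + H·x̄ = [-1] + [0] = [-1]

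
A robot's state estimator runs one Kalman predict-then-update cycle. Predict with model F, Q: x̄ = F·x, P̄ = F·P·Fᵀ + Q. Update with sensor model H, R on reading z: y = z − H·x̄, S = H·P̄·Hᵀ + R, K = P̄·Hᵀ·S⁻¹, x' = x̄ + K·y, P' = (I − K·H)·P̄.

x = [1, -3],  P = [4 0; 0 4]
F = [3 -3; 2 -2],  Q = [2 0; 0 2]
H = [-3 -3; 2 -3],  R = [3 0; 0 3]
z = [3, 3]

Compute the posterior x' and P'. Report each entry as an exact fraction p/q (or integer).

x' = [-666/17765, -16496/17765]
P' = [4038/17765 -492/17765; -492/17765 2858/17765]

x̄ = F·x = [12, 8]
P̄ = F·P·Fᵀ + Q = [74 48; 48 34]
y = z − H·x̄ = [63, 3]
S = H·P̄·Hᵀ + R = [1839 6; 6 29]
K = P̄·Hᵀ·S⁻¹ = [-3546/17765 3184/17765; -2366/17765 -3186/17765]
x' = x̄ + K·y = [-666/17765, -16496/17765]
P' = (I − K·H)·P̄ = [4038/17765 -492/17765; -492/17765 2858/17765]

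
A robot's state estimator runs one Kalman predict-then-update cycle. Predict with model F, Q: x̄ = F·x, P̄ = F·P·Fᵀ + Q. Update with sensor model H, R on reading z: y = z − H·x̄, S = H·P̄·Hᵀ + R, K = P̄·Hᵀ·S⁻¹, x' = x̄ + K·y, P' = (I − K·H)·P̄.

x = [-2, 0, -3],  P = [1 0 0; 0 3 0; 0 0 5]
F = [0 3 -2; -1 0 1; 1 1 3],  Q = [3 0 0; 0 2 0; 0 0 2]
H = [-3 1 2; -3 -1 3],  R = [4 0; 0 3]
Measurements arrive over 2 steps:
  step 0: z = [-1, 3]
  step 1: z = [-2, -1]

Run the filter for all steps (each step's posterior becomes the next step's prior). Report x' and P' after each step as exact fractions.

step 0: x' = [26318/33307, -3885/33307, 46608/33307], P' = [294352/33307 132684/33307 346232/33307; 132684/33307 102864/33307 162066/33307; 346232/33307 162066/33307 416339/33307]
step 1: x' = [176693219/2075935113, -49426465/230659457, -128896798/296562159], P' = [11729044349/2075935113 443503509/230659457 1950319373/296562159; 443503509/230659457 388878009/230659457 78136833/32951351; 1950319373/296562159 78136833/32951351 2349220451/296562159]

step 0: x̄ = F·x = [6, -1, -11]
step 0: P̄ = F·P·Fᵀ + Q = [50 -10 -21; -10 8 14; -21 14 51]
step 0: y = z − H·x̄ = [40, 53]
step 0: S = H·P̄·Hᵀ + R = [1034 1077; 1077 1154]
step 0: K = P̄·Hᵀ·S⁻¹ = [-14477/33307 7652/33307; 7236/33307 -4906/33307; -10988/33307 16085/33307]
step 0: x' = x̄ + K·y = [26318/33307, -3885/33307, 46608/33307]
step 0: P' = (I − K·H)·P̄ = [294352/33307 132684/33307 346232/33307; 132684/33307 102864/33307 162066/33307; 346232/33307 162066/33307 416339/33307]
step 1: x̄ = F·x = [-104871/33307, 20290/33307, 162257/33307]
step 1: P̄ = F·P·Fᵀ + Q = [746261/33307 -52068/33307 -1349392/33307; -52068/33307 84841/33307 291583/33307; -1349392/33307 291583/33307 7526037/33307]
step 1: y = z − H·x̄ = [-726031/33307, -814401/33307]
step 1: S = H·P̄·Hᵀ + R = [54710010/33307 72320193/33307; 72320193/33307 96862594/33307]
step 1: K = P̄·Hᵀ·S⁻¹ = [-972782561/2075935113 65853415/230659457; 38070786/230659457 -26171681/230659457; -112321430/296562159 18276731/32951351]
step 1: x' = x̄ + K·y = [176693219/2075935113, -49426465/230659457, -128896798/296562159]
step 1: P' = (I − K·H)·P̄ = [11729044349/2075935113 443503509/230659457 1950319373/296562159; 443503509/230659457 388878009/230659457 78136833/32951351; 1950319373/296562159 78136833/32951351 2349220451/296562159]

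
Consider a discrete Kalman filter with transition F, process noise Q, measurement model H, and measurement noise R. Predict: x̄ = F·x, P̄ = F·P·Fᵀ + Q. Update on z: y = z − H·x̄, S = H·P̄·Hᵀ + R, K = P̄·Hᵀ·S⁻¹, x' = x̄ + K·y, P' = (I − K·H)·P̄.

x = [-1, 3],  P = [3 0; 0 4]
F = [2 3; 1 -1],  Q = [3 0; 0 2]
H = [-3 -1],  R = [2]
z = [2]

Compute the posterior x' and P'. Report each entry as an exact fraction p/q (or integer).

x' = [35/62, -1565/434]
P' = [75/62 -183/62; -183/62 3825/434]

x̄ = F·x = [7, -4]
P̄ = F·P·Fᵀ + Q = [51 -6; -6 9]
y = z − H·x̄ = [19]
S = H·P̄·Hᵀ + R = [434]
K = P̄·Hᵀ·S⁻¹ = [-21/62; 9/434]
x' = x̄ + K·y = [35/62, -1565/434]
P' = (I − K·H)·P̄ = [75/62 -183/62; -183/62 3825/434]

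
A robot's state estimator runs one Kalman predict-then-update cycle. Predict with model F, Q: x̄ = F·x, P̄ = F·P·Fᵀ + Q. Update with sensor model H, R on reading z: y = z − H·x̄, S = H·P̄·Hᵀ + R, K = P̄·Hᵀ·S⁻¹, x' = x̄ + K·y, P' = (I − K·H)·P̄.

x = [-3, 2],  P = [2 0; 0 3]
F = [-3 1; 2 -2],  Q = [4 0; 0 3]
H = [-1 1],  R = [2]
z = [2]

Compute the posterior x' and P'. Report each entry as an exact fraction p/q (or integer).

x' = [-1/2, 83/86]
P' = [7/2 5/2; 5/2 297/86]

x̄ = F·x = [11, -10]
P̄ = F·P·Fᵀ + Q = [25 -18; -18 23]
y = z − H·x̄ = [23]
S = H·P̄·Hᵀ + R = [86]
K = P̄·Hᵀ·S⁻¹ = [-1/2; 41/86]
x' = x̄ + K·y = [-1/2, 83/86]
P' = (I − K·H)·P̄ = [7/2 5/2; 5/2 297/86]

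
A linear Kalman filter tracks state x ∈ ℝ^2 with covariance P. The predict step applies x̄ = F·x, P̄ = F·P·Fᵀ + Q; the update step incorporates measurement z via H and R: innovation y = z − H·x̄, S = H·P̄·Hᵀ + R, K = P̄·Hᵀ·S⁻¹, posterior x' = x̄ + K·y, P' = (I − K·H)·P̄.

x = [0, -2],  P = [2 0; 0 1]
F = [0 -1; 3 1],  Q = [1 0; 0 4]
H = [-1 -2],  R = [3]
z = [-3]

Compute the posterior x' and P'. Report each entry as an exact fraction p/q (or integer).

x' = [2, 13/31]
P' = [2 -1; -1 38/31]

x̄ = F·x = [2, -2]
P̄ = F·P·Fᵀ + Q = [2 -1; -1 23]
y = z − H·x̄ = [-5]
S = H·P̄·Hᵀ + R = [93]
K = P̄·Hᵀ·S⁻¹ = [0; -15/31]
x' = x̄ + K·y = [2, 13/31]
P' = (I − K·H)·P̄ = [2 -1; -1 38/31]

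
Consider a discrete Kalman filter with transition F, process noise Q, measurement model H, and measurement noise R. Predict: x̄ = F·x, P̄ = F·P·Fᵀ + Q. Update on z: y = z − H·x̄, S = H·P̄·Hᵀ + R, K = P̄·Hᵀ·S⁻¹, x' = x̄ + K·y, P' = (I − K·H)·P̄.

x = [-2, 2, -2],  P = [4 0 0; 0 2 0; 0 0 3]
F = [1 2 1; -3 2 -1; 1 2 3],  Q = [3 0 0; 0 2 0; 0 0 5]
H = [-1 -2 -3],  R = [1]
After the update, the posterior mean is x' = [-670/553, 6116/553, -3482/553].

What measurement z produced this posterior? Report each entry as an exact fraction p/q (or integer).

x̄ = F·x = [0, 12, -4]
P̄ = F·P·Fᵀ + Q = [18 -7 21; -7 49 -13; 21 -13 44]
S = H·P̄·Hᵀ + R = [553]
K = P̄·Hᵀ·S⁻¹ = [-67/553; -52/553; -127/553]
x' − x̄ = [-670/553, -520/553, -1270/553] = K·y
y = (KᵀK)⁻¹·Kᵀ·(x' − x̄) = [10]
z = y + H·x̄ = [10] + [-12] = [-2]

z = [-2]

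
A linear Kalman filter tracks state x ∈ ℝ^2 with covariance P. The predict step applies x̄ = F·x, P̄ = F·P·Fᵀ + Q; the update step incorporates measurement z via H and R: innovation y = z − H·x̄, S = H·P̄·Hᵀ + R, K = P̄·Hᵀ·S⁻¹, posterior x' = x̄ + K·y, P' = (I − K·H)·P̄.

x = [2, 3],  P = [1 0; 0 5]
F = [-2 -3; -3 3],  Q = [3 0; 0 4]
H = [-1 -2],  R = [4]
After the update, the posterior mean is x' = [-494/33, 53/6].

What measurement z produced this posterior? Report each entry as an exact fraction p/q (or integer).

z = [-3]

x̄ = F·x = [-13, 3]
P̄ = F·P·Fᵀ + Q = [52 -39; -39 58]
S = H·P̄·Hᵀ + R = [132]
K = P̄·Hᵀ·S⁻¹ = [13/66; -7/12]
x' − x̄ = [-65/33, 35/6] = K·y
y = (KᵀK)⁻¹·Kᵀ·(x' − x̄) = [-10]
z = y + H·x̄ = [-10] + [7] = [-3]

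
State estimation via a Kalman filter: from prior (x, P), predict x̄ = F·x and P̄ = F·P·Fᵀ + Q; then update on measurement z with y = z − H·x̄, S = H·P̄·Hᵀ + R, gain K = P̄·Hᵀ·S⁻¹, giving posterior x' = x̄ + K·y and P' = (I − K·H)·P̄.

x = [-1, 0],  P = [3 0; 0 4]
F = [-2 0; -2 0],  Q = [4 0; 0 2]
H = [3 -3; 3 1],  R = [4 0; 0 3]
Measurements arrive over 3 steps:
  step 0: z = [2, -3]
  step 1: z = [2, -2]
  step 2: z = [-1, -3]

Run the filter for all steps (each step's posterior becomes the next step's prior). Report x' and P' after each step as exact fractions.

step 0: x' = [-3550/6307, -1032/901], P' = [1336/6307 96/901; 96/901 372/901]
step 1: x' = [-1665968/7140489, -1715742/2380163], P' = [1462492/7140489 216988/2380163; 216988/2380163 902376/2380163]
step 2: x' = [-6093226730/7991206523, -2992080027/7991206523], P' = [1635939204/7991206523 726777708/7991206523; 726777708/7991206523 3025832856/7991206523]

step 0: x̄ = F·x = [2, 2]
step 0: P̄ = F·P·Fᵀ + Q = [16 12; 12 14]
step 0: y = z − H·x̄ = [2, -11]
step 0: S = H·P̄·Hᵀ + R = [58 30; 30 233]
step 0: K = P̄·Hᵀ·S⁻¹ = [498/6307 1560/6307; -207/901 220/901]
step 0: x' = x̄ + K·y = [-3550/6307, -1032/901]
step 0: P' = (I − K·H)·P̄ = [1336/6307 96/901; 96/901 372/901]
step 1: x̄ = F·x = [7100/6307, 7100/6307]
step 1: P̄ = F·P·Fᵀ + Q = [30572/6307 5344/6307; 5344/6307 17958/6307]
step 1: y = z − H·x̄ = [2, -41014/6307]
step 1: S = H·P̄·Hᵀ + R = [58 30; 30 344091/6307]
step 1: K = P̄·Hᵀ·S⁻¹ = [202882/2380163 1679480/7140489; -514041/2380163 517780/2380163]
step 1: x' = x̄ + K·y = [-1665968/7140489, -1715742/2380163]
step 1: P' = (I − K·H)·P̄ = [1462492/7140489 216988/2380163; 216988/2380163 902376/2380163]
step 2: x̄ = F·x = [3331936/7140489, 3331936/7140489]
step 2: P̄ = F·P·Fᵀ + Q = [34411924/7140489 5849968/7140489; 5849968/7140489 20130946/7140489]
step 2: y = z − H·x̄ = [-1, -34749211/7140489]
step 2: S = H·P̄·Hᵀ + R = [58 30; 30 386359537/7140489]
step 2: K = P̄·Hᵀ·S⁻¹ = [681871122/7991206523 1878198440/7991206523; -1724291361/7991206523 1735388660/7991206523]
step 2: x' = x̄ + K·y = [-6093226730/7991206523, -2992080027/7991206523]
step 2: P' = (I − K·H)·P̄ = [1635939204/7991206523 726777708/7991206523; 726777708/7991206523 3025832856/7991206523]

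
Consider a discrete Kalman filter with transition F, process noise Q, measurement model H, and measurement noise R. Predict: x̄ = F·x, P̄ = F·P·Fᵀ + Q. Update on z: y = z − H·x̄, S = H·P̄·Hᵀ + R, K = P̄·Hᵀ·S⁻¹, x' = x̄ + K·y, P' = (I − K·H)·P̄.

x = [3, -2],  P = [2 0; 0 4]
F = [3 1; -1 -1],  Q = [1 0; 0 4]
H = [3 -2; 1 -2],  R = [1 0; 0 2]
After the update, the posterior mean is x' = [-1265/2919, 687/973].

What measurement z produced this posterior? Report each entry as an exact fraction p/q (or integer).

z = [-3, -1]

x̄ = F·x = [7, -1]
P̄ = F·P·Fᵀ + Q = [23 -10; -10 10]
S = H·P̄·Hᵀ + R = [368 189; 189 105]
K = P̄·Hᵀ·S⁻¹ = [58/139 -997/2919; 20/139 -530/973]
x' − x̄ = [-21698/2919, 1660/973] = K·y
y = (KᵀK)⁻¹·Kᵀ·(x' − x̄) = [-26, -10]
z = y + H·x̄ = [-26, -10] + [23, 9] = [-3, -1]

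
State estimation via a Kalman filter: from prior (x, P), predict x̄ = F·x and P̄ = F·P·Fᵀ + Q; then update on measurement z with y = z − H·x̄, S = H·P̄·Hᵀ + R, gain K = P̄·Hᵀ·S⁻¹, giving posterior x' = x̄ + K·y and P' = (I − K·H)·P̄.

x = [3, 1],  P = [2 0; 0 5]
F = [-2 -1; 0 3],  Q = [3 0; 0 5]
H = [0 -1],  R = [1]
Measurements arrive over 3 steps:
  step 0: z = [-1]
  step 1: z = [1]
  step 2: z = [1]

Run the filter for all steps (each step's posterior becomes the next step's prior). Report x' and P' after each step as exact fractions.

step 0: x̄ = F·x = [-7, 3]
step 0: P̄ = F·P·Fᵀ + Q = [16 -15; -15 50]
step 0: y = z − H·x̄ = [2]
step 0: S = H·P̄·Hᵀ + R = [51]
step 0: K = P̄·Hᵀ·S⁻¹ = [5/17; -50/51]
step 0: x' = x̄ + K·y = [-109/17, 53/51]
step 0: P' = (I − K·H)·P̄ = [197/17 -5/17; -5/17 50/51]
step 1: x̄ = F·x = [601/51, 53/17]
step 1: P̄ = F·P·Fᵀ + Q = [2507/51 -20/17; -20/17 235/17]
step 1: y = z − H·x̄ = [70/17]
step 1: S = H·P̄·Hᵀ + R = [252/17]
step 1: K = P̄·Hᵀ·S⁻¹ = [5/63; -235/252]
step 1: x' = x̄ + K·y = [109/9, -13/18]
step 1: P' = (I − K·H)·P̄ = [3091/63 -5/63; -5/63 235/252]
step 2: x̄ = F·x = [-47/2, -13/6]
step 2: P̄ = F·P·Fᵀ + Q = [16789/84 -65/28; -65/28 375/28]
step 2: y = z − H·x̄ = [-7/6]
step 2: S = H·P̄·Hᵀ + R = [403/28]
step 2: K = P̄·Hᵀ·S⁻¹ = [5/31; -375/403]
step 2: x' = x̄ + K·y = [-2203/93, -1307/1209]
step 2: P' = (I − K·H)·P̄ = [18553/93 -5/31; -5/31 375/403]

step 0: x' = [-109/17, 53/51], P' = [197/17 -5/17; -5/17 50/51]
step 1: x' = [109/9, -13/18], P' = [3091/63 -5/63; -5/63 235/252]
step 2: x' = [-2203/93, -1307/1209], P' = [18553/93 -5/31; -5/31 375/403]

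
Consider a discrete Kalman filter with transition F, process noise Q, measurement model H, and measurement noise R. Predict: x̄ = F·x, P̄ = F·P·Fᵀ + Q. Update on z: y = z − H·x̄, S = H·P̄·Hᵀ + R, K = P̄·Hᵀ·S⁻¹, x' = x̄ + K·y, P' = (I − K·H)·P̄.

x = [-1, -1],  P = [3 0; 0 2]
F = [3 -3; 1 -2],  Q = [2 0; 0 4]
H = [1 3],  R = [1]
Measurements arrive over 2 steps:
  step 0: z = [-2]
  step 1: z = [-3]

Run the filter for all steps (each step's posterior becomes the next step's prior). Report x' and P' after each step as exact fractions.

step 0: x' = [-550/309, -7/103], P' = [2423/309 -257/103; -257/103 93/103]
step 1: x' = [-563/261, -9728/34191], P' = [2006/261 -632/261; -632/261 59579/68382]

step 0: x̄ = F·x = [0, 1]
step 0: P̄ = F·P·Fᵀ + Q = [47 21; 21 15]
step 0: y = z − H·x̄ = [-5]
step 0: S = H·P̄·Hᵀ + R = [309]
step 0: K = P̄·Hᵀ·S⁻¹ = [110/309; 22/103]
step 0: x' = x̄ + K·y = [-550/309, -7/103]
step 0: P' = (I − K·H)·P̄ = [2423/309 -257/103; -257/103 93/103]
step 1: x̄ = F·x = [-529/103, -508/309]
step 1: P̄ = F·P·Fᵀ + Q = [12938/103 5294/103; 5294/103 7859/309]
step 1: y = z − H·x̄ = [728/103]
step 1: S = H·P̄·Hᵀ + R = [68382/103]
step 1: K = P̄·Hᵀ·S⁻¹ = [110/261; 13153/68382]
step 1: x' = x̄ + K·y = [-563/261, -9728/34191]
step 1: P' = (I − K·H)·P̄ = [2006/261 -632/261; -632/261 59579/68382]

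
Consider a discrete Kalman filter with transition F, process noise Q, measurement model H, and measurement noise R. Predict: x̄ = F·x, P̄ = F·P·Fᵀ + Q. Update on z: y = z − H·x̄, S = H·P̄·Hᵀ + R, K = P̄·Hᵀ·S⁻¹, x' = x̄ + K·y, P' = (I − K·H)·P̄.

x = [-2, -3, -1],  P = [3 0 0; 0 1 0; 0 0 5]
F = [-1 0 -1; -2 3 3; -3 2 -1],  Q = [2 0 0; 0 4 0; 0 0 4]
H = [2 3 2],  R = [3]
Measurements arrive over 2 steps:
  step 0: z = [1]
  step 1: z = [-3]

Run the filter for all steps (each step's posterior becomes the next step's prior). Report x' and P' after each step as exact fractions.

step 0: x' = [152/45, -38/9, 24/7], P' = [143/15 -41/3 11; -41/3 70/3 -21; 11 -21 145/7]
step 1: x' = [-68491/1117839, -1743739/2235678, -319844/1117839], P' = [2334782/372613 -3547707/372613 3032734/372613; -3547707/372613 14095885/745226 -6967272/372613; 3032734/372613 -6967272/372613 7566158/372613]

step 0: x̄ = F·x = [3, -8, 1]
step 0: P̄ = F·P·Fᵀ + Q = [10 -9 14; -9 70 9; 14 9 40]
step 0: y = z − H·x̄ = [17]
step 0: S = H·P̄·Hᵀ + R = [945]
step 0: K = P̄·Hᵀ·S⁻¹ = [1/45; 2/9; 1/7]
step 0: x' = x̄ + K·y = [152/45, -38/9, 24/7]
step 0: P' = (I − K·H)·P̄ = [143/15 -41/3 11; -41/3 70/3 -21; 11 -21 145/7]
step 1: x̄ = F·x = [-2144/315, -2878/315, -6932/315]
step 1: P̄ = F·P·Fᵀ + Q = [5696/105 5242/105 17078/105; 5242/105 9719/105 18136/105; 17078/105 18136/105 54374/105]
step 1: y = z − H·x̄ = [25841/315]
step 1: S = H·P̄·Hᵀ + R = [745226/105]
step 1: K = P̄·Hᵀ·S⁻¹ = [30637/372613; 75913/745226; 98656/372613]
step 1: x' = x̄ + K·y = [-68491/1117839, -1743739/2235678, -319844/1117839]
step 1: P' = (I − K·H)·P̄ = [2334782/372613 -3547707/372613 3032734/372613; -3547707/372613 14095885/745226 -6967272/372613; 3032734/372613 -6967272/372613 7566158/372613]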